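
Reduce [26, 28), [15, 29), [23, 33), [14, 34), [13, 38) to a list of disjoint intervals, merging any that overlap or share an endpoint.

[13, 38)

Sort by start: [13, 38), [14, 34), [15, 29), [23, 33), [26, 28).
[14, 34) overlaps/touches [13, 38) → extend to [13, 38).
[15, 29) overlaps/touches [13, 38) → extend to [13, 38).
[23, 33) overlaps/touches [13, 38) → extend to [13, 38).
[26, 28) overlaps/touches [13, 38) → extend to [13, 38).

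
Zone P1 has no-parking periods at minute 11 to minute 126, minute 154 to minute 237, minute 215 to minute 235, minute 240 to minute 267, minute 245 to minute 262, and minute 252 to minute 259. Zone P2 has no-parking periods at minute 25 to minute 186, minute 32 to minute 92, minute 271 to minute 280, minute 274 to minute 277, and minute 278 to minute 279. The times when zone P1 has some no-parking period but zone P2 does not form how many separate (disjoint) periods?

3

First set merges to minute 11 to minute 126, minute 154 to minute 237, minute 240 to minute 267.
Second set merges to minute 25 to minute 186, minute 271 to minute 280.
A \ B = minute 11 to minute 25, minute 186 to minute 237, minute 240 to minute 267.
That is 3 disjoint pieces.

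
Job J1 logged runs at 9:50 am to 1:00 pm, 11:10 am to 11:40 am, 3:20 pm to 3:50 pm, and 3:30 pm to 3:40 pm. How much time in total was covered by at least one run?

3 h 40 min

Merged: 9:50 am-1:00 pm, 3:20 pm-3:50 pm.
Lengths: 3 h 10 min + 30 min = 3 h 40 min.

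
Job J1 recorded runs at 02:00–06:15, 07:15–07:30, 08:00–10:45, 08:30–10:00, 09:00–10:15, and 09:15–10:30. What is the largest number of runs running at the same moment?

At 09:15, 4 of the intervals are simultaneously active.
No point has more.

4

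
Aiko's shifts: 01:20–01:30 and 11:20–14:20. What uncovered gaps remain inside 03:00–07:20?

Covered (merged): 01:20–01:30, 11:20–14:20.
Uncovered inside 03:00–07:20: 03:00–07:20.

03:00–07:20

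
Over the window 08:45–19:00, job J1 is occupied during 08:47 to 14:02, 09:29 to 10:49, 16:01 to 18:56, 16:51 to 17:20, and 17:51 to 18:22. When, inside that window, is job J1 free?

08:45-08:47, 14:02-16:01, 18:56-19:00

The merged coverage is 08:47-14:02, 16:01-18:56.
Uncovered inside 08:45-19:00: 08:45-08:47, 14:02-16:01, 18:56-19:00.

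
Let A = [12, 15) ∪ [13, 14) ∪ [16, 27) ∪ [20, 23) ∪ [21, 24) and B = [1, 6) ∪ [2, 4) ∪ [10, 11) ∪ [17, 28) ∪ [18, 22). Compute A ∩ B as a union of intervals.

[17, 27)

Merge the first list: [12, 15), [16, 27).
Merge the second list: [1, 6), [10, 11), [17, 28).
[12, 15) falls entirely outside B.
[16, 27) overlaps B on [17, 27).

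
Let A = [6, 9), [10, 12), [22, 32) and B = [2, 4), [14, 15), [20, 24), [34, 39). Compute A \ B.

[6, 9): no B overlap → unchanged.
[10, 12): no B overlap → unchanged.
[22, 32) minus B → [24, 32).

[6, 9) ∪ [10, 12) ∪ [24, 32)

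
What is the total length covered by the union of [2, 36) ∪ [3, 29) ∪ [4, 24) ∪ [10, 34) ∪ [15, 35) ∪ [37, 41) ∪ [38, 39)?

Merged: [2, 36), [37, 41).
Lengths: 34 + 4 = 38.

38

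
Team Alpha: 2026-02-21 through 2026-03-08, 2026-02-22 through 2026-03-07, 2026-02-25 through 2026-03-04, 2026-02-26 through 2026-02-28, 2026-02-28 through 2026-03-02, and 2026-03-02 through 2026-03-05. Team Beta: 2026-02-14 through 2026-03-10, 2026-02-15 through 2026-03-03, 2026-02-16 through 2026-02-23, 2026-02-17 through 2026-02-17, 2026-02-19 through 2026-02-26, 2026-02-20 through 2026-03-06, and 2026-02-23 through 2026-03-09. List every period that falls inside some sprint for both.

A, merged: 2026-02-21 through 2026-03-08.
B, merged: 2026-02-14 through 2026-03-10.
2026-02-21 through 2026-03-08 ∩ B → 2026-02-21 through 2026-03-08.

2026-02-21 through 2026-03-08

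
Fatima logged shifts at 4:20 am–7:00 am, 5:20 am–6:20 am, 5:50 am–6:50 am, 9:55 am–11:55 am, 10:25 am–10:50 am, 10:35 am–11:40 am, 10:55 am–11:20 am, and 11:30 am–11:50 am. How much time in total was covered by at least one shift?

4 h 40 min

Merged: 4:20 am–7:00 am, 9:55 am–11:55 am.
Lengths: 2 h 40 min + 2 h = 4 h 40 min.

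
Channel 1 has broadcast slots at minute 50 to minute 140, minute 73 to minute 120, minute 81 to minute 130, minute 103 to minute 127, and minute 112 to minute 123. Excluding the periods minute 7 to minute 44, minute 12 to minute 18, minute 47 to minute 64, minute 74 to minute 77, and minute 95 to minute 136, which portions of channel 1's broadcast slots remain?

A, merged: minute 50 to minute 140.
B, merged: minute 7 to minute 44, minute 47 to minute 64, minute 74 to minute 77, minute 95 to minute 136.
minute 50 to minute 140 \ B = minute 64 to minute 74, minute 77 to minute 95, minute 136 to minute 140.

minute 64 to minute 74, minute 77 to minute 95, minute 136 to minute 140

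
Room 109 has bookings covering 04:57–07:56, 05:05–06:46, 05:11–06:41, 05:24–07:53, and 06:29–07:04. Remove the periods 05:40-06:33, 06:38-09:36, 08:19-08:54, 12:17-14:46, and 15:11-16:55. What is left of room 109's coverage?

04:57–05:40, 06:33–06:38

A, merged: 04:57–07:56.
B, merged: 05:40–06:33, 06:38–09:36, 12:17–14:46, 15:11–16:55.
04:57–07:56 \ B = 04:57–05:40, 06:33–06:38.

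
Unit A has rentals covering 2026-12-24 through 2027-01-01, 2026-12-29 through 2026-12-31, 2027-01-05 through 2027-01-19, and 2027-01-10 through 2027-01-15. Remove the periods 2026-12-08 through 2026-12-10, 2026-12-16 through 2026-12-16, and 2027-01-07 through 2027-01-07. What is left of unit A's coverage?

Merge the first list: 2026-12-24 through 2027-01-01, 2027-01-05 through 2027-01-19.
2026-12-24 through 2027-01-01: no B overlap → unchanged.
2027-01-05 through 2027-01-19 minus B → 2027-01-05 through 2027-01-06, 2027-01-08 through 2027-01-19.

2026-12-24 through 2027-01-01, 2027-01-05 through 2027-01-06, 2027-01-08 through 2027-01-19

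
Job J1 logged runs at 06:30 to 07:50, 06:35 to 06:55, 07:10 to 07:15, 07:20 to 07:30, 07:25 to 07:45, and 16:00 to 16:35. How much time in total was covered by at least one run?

1 h 55 min

Merged: 06:30–07:50, 16:00–16:35.
Lengths: 1 h 20 min + 35 min = 1 h 55 min.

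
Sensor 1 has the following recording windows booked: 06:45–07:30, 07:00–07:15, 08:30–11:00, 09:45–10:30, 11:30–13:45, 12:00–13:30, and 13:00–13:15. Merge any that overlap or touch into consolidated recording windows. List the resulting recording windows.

06:45-07:30, 08:30-11:00, 11:30-13:45

07:00-07:15 overlaps/touches 06:45-07:30 → extend to 06:45-07:30.
08:30-11:00 is disjoint → start new block.
09:45-10:30 overlaps/touches 08:30-11:00 → extend to 08:30-11:00.
11:30-13:45 is disjoint → start new block.
12:00-13:30 overlaps/touches 11:30-13:45 → extend to 11:30-13:45.
13:00-13:15 overlaps/touches 11:30-13:45 → extend to 11:30-13:45.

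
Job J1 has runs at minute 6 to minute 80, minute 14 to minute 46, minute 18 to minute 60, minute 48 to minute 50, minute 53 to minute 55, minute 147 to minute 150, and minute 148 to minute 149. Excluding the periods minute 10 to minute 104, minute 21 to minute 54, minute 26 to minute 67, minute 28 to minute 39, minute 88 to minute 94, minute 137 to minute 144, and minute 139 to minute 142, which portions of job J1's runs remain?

minute 6 to minute 10, minute 147 to minute 150

A, merged: minute 6 to minute 80, minute 147 to minute 150.
B, merged: minute 10 to minute 104, minute 137 to minute 144.
minute 6 to minute 80 with B removed leaves minute 6 to minute 10.
minute 147 to minute 150 is untouched.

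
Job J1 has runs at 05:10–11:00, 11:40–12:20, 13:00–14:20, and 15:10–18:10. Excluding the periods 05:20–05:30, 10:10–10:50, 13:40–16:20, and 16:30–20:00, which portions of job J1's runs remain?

05:10–05:20, 05:30–10:10, 10:50–11:00, 11:40–12:20, 13:00–13:40, 16:20–16:30

05:10–11:00 with B removed leaves 05:10–05:20, 05:30–10:10, 10:50–11:00.
11:40–12:20 is untouched.
13:00–14:20 with B removed leaves 13:00–13:40.
15:10–18:10 with B removed leaves 16:20–16:30.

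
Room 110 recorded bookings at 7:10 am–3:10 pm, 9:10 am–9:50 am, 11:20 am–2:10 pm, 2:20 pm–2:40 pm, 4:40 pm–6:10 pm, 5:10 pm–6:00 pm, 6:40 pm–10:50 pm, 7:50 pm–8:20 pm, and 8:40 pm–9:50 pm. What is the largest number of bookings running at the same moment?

2

Walk the sorted start/end points keeping a running depth.
The depth first hits 2 at 9:10 am.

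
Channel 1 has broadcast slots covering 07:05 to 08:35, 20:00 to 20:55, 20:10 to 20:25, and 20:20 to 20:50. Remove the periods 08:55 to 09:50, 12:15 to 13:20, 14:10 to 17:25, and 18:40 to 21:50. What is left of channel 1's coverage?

A, merged: 07:05-08:35, 20:00-20:55.
07:05-08:35 is untouched.
20:00-20:55 lies entirely inside B → drops out.

07:05-08:35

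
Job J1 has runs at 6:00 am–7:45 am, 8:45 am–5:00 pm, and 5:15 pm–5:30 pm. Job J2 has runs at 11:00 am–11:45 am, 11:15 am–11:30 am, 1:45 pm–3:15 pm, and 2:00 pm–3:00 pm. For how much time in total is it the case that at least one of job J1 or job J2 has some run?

10 h 15 min

B, merged: 11:00 am-11:45 am, 1:45 pm-3:15 pm.
A ∪ B = 6:00 am-7:45 am, 8:45 am-5:00 pm, 5:15 pm-5:30 pm.
Total: 1 h 45 min + 8 h 15 min + 15 min = 10 h 15 min.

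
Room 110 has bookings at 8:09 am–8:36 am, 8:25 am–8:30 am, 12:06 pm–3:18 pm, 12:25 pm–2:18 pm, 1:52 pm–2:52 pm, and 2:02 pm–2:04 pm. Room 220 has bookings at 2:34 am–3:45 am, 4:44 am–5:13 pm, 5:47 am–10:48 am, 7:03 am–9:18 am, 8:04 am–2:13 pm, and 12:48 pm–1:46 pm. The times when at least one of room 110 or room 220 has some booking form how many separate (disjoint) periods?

2

A, merged: 8:09 am–8:36 am, 12:06 pm–3:18 pm.
B, merged: 2:34 am–3:45 am, 4:44 am–5:13 pm.
A ∪ B = 2:34 am–3:45 am, 4:44 am–5:13 pm.
That is 2 disjoint pieces.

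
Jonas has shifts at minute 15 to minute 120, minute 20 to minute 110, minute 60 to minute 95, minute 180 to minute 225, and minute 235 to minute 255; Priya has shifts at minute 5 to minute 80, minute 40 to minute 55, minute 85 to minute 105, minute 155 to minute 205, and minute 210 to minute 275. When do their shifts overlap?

minute 15 to minute 80, minute 85 to minute 105, minute 180 to minute 205, minute 210 to minute 225, minute 235 to minute 255

Merge the first list: minute 15 to minute 120, minute 180 to minute 225, minute 235 to minute 255.
Merge the second list: minute 5 to minute 80, minute 85 to minute 105, minute 155 to minute 205, minute 210 to minute 275.
minute 15 to minute 120 ∩ B → minute 15 to minute 80, minute 85 to minute 105.
minute 180 to minute 225 ∩ B → minute 180 to minute 205, minute 210 to minute 225.
minute 235 to minute 255 ∩ B → minute 235 to minute 255.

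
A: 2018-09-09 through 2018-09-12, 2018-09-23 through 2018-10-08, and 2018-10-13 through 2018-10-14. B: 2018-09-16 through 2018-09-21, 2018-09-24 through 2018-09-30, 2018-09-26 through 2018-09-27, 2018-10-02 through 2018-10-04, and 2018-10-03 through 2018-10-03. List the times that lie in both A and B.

Second set merges to 2018-09-16 through 2018-09-21, 2018-09-24 through 2018-09-30, 2018-10-02 through 2018-10-04.
2018-09-09 through 2018-09-12 meets no B interval.
2018-09-23 through 2018-10-08 ∩ B → 2018-09-24 through 2018-09-30, 2018-10-02 through 2018-10-04.
2018-10-13 through 2018-10-14 meets no B interval.

2018-09-24 through 2018-09-30, 2018-10-02 through 2018-10-04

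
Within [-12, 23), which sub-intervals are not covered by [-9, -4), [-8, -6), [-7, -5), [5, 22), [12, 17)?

[-12, -9) ∪ [-4, 5) ∪ [22, 23)

The merged coverage is [-9, -4), [5, 22).
Complement within [-12, 23): [-12, -9), [-4, 5), [22, 23).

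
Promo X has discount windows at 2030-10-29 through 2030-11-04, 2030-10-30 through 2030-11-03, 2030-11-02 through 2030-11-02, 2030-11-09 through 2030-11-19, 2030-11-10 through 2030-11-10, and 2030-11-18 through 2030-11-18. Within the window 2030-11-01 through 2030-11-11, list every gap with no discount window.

After merging, the occupied span is 2030-10-29 through 2030-11-04, 2030-11-09 through 2030-11-19.
Uncovered inside 2030-11-01 through 2030-11-11: 2030-11-05 through 2030-11-08.

2030-11-05 through 2030-11-08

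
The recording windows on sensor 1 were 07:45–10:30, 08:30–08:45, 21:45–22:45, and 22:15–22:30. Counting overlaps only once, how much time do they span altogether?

3 h 45 min

Merged: 07:45-10:30, 21:45-22:45.
Lengths: 2 h 45 min + 1 h = 3 h 45 min.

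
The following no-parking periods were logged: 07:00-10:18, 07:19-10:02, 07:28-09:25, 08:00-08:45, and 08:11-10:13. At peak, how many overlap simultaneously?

5

Walk the sorted start/end points keeping a running depth.
The depth first hits 5 at 08:11.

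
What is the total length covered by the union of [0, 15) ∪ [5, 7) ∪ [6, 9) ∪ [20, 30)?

25

Merged: [0, 15), [20, 30).
Lengths: 15 + 10 = 25.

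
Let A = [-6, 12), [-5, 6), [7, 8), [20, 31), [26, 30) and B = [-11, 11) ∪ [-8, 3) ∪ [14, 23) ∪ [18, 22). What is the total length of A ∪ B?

40

A, merged: [-6, 12), [20, 31).
B, merged: [-11, 11), [14, 23).
A ∪ B = [-11, 12), [14, 31).
Total: 23 + 17 = 40.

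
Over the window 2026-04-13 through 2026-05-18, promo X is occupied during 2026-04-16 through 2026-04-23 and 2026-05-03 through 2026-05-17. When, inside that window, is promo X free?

The merged coverage is 2026-04-16 through 2026-04-23, 2026-05-03 through 2026-05-17.
Gaps within 2026-04-13 through 2026-05-18: 2026-04-13 through 2026-04-15, 2026-04-24 through 2026-05-02, 2026-05-18 through 2026-05-18.

2026-04-13 through 2026-04-15, 2026-04-24 through 2026-05-02, 2026-05-18 through 2026-05-18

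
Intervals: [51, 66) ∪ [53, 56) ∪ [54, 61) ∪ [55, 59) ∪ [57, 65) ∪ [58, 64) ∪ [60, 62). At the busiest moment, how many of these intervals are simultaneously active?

At 58, 5 of the intervals are simultaneously active.
No point has more.

5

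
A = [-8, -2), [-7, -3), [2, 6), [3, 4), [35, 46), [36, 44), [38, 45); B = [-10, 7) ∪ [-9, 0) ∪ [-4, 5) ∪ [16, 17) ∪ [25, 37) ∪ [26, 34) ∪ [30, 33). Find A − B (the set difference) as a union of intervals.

[37, 46)

First set merges to [-8, -2), [2, 6), [35, 46).
Second set merges to [-10, 7), [16, 17), [25, 37).
[-8, -2): fully covered by B → removed.
[2, 6): fully covered by B → removed.
[35, 46) minus B → [37, 46).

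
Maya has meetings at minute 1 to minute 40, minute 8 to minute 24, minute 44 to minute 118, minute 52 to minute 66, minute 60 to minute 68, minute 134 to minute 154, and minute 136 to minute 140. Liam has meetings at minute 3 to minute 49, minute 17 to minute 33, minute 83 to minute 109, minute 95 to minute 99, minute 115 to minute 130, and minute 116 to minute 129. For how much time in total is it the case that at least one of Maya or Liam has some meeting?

Merge the first list: minute 1 to minute 40, minute 44 to minute 118, minute 134 to minute 154.
Merge the second list: minute 3 to minute 49, minute 83 to minute 109, minute 115 to minute 130.
A ∪ B = minute 1 to minute 130, minute 134 to minute 154.
Total: 129 minutes + 20 minutes = 149 minutes.

149 minutes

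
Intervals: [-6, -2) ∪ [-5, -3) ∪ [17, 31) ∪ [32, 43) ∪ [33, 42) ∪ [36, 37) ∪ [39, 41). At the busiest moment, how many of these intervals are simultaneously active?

At 36, 3 of the intervals are simultaneously active.
No point has more.

3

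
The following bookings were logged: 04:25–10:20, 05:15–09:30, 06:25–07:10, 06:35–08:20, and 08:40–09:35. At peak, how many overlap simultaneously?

4

Sweep endpoints in order; track running count of active intervals.
Peak of 4 reached at 06:35.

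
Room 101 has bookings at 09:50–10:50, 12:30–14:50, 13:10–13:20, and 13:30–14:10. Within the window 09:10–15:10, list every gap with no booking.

After merging, the occupied span is 09:50–10:50, 12:30–14:50.
Complement within 09:10–15:10: 09:10–09:50, 10:50–12:30, 14:50–15:10.

09:10–09:50, 10:50–12:30, 14:50–15:10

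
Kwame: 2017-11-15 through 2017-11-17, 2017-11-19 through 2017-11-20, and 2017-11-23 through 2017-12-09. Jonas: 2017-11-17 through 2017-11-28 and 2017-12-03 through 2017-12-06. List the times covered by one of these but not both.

2017-11-15 through 2017-11-16, 2017-11-18 through 2017-11-18, 2017-11-21 through 2017-11-22, 2017-11-29 through 2017-12-02, 2017-12-07 through 2017-12-09

Only in the first: 2017-11-15 through 2017-11-16, 2017-11-29 through 2017-12-02, 2017-12-07 through 2017-12-09.
Only in the second: 2017-11-18 through 2017-11-18, 2017-11-21 through 2017-11-22.
Together these are the periods covered by exactly one.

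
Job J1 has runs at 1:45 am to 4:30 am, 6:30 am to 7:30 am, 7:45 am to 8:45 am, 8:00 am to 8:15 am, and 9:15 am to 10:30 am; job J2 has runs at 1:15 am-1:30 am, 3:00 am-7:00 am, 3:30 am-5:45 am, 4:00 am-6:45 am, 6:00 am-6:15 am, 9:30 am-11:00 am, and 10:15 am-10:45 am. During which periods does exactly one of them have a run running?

1:15 am-1:30 am, 1:45 am-3:00 am, 4:30 am-6:30 am, 7:00 am-7:30 am, 7:45 am-8:45 am, 9:15 am-9:30 am, 10:30 am-11:00 am

First set merges to 1:45 am-4:30 am, 6:30 am-7:30 am, 7:45 am-8:45 am, 9:15 am-10:30 am.
Second set merges to 1:15 am-1:30 am, 3:00 am-7:00 am, 9:30 am-11:00 am.
Only in the first: 1:45 am-3:00 am, 7:00 am-7:30 am, 7:45 am-8:45 am, 9:15 am-9:30 am.
Only in the second: 1:15 am-1:30 am, 4:30 am-6:30 am, 10:30 am-11:00 am.
Together these are the periods covered by exactly one.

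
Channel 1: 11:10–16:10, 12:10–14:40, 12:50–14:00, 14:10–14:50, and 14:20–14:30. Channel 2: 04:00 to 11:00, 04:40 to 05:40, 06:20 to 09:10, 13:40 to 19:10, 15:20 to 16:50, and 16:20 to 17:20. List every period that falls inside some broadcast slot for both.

Merge the first list: 11:10–16:10.
Merge the second list: 04:00–11:00, 13:40–19:10.
11:10–16:10 overlaps B on 13:40–16:10.

13:40–16:10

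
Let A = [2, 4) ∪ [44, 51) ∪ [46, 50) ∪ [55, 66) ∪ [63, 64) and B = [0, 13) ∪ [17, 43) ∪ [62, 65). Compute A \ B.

First set merges to [2, 4), [44, 51), [55, 66).
[2, 4) lies entirely inside B → drops out.
[44, 51) is untouched.
[55, 66) with B removed leaves [55, 62), [65, 66).

[44, 51) ∪ [55, 62) ∪ [65, 66)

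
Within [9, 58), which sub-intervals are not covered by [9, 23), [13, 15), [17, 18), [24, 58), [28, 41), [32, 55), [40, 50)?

[23, 24)

After merging, the occupied span is [9, 23), [24, 58).
Complement within [9, 58): [23, 24).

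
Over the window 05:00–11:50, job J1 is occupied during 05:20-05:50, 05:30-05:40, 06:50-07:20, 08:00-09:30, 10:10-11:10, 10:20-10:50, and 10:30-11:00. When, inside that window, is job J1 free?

05:00–05:20, 05:50–06:50, 07:20–08:00, 09:30–10:10, 11:10–11:50

Covered (merged): 05:20–05:50, 06:50–07:20, 08:00–09:30, 10:10–11:10.
Uncovered inside 05:00–11:50: 05:00–05:20, 05:50–06:50, 07:20–08:00, 09:30–10:10, 11:10–11:50.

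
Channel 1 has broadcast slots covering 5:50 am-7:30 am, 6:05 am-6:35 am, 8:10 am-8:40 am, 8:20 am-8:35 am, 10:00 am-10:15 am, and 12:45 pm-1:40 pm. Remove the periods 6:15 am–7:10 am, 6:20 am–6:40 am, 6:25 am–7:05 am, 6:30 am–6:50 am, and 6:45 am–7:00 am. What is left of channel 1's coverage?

A, merged: 5:50 am–7:30 am, 8:10 am–8:40 am, 10:00 am–10:15 am, 12:45 pm–1:40 pm.
B, merged: 6:15 am–7:10 am.
5:50 am–7:30 am \ B = 5:50 am–6:15 am, 7:10 am–7:30 am.
8:10 am–8:40 am: nothing removed.
10:00 am–10:15 am: nothing removed.
12:45 pm–1:40 pm: nothing removed.

5:50 am–6:15 am, 7:10 am–7:30 am, 8:10 am–8:40 am, 10:00 am–10:15 am, 12:45 pm–1:40 pm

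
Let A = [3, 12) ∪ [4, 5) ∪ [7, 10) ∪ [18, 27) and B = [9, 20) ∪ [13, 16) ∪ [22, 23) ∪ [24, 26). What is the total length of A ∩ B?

8

First set merges to [3, 12), [18, 27).
Second set merges to [9, 20), [22, 23), [24, 26).
A ∩ B = [9, 12), [18, 20), [22, 23), [24, 26).
Total: 3 + 2 + 1 + 2 = 8.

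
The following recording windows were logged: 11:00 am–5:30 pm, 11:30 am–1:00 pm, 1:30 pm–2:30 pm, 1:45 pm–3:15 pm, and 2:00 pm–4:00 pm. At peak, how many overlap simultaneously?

4

Walk the sorted start/end points keeping a running depth.
The depth first hits 4 at 2:00 pm.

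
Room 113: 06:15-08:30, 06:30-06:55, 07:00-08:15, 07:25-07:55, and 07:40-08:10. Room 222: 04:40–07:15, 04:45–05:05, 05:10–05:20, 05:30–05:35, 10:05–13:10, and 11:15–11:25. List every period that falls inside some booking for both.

A, merged: 06:15–08:30.
B, merged: 04:40–07:15, 10:05–13:10.
06:15–08:30 ∩ B → 06:15–07:15.

06:15–07:15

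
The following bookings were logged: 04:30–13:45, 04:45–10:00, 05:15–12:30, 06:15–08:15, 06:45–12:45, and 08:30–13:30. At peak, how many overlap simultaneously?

Sweep endpoints in order; track running count of active intervals.
Peak of 5 reached at 06:45.

5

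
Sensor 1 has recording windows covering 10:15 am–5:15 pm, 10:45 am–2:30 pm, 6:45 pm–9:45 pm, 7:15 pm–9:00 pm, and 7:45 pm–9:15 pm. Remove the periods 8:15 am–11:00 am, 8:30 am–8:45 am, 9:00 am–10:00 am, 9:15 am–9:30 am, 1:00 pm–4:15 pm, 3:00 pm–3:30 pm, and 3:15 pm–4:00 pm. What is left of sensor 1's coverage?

11:00 am–1:00 pm, 4:15 pm–5:15 pm, 6:45 pm–9:45 pm

First set merges to 10:15 am–5:15 pm, 6:45 pm–9:45 pm.
Second set merges to 8:15 am–11:00 am, 1:00 pm–4:15 pm.
10:15 am–5:15 pm \ B = 11:00 am–1:00 pm, 4:15 pm–5:15 pm.
6:45 pm–9:45 pm: nothing removed.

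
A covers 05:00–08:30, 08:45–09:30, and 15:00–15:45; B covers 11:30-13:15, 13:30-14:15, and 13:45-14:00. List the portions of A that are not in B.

Merge the second list: 11:30-13:15, 13:30-14:15.
05:00-08:30: nothing removed.
08:45-09:30: nothing removed.
15:00-15:45: nothing removed.

05:00-08:30, 08:45-09:30, 15:00-15:45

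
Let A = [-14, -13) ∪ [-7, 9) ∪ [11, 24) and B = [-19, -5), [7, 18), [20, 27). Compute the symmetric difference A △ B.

Only in the first: [-5, 7), [18, 20).
Only in the second: [-19, -14), [-13, -7), [9, 11), [24, 27).
Together these are the periods covered by exactly one.

[-19, -14) ∪ [-13, -7) ∪ [-5, 7) ∪ [9, 11) ∪ [18, 20) ∪ [24, 27)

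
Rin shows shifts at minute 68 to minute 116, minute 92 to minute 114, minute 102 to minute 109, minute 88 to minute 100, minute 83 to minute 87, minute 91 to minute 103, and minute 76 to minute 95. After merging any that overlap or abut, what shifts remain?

minute 68 to minute 116

Sort by start: minute 68 to minute 116, minute 76 to minute 95, minute 83 to minute 87, minute 88 to minute 100, minute 91 to minute 103, minute 92 to minute 114, minute 102 to minute 109.
minute 76 to minute 95 overlaps/touches minute 68 to minute 116 → extend to minute 68 to minute 116.
minute 83 to minute 87 overlaps/touches minute 68 to minute 116 → extend to minute 68 to minute 116.
minute 88 to minute 100 overlaps/touches minute 68 to minute 116 → extend to minute 68 to minute 116.
minute 91 to minute 103 overlaps/touches minute 68 to minute 116 → extend to minute 68 to minute 116.
minute 92 to minute 114 overlaps/touches minute 68 to minute 116 → extend to minute 68 to minute 116.
minute 102 to minute 109 overlaps/touches minute 68 to minute 116 → extend to minute 68 to minute 116.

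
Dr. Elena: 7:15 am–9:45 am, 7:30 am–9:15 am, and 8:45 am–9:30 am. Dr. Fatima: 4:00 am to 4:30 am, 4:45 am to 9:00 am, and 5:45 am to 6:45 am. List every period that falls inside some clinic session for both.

Merge the first list: 7:15 am-9:45 am.
Merge the second list: 4:00 am-4:30 am, 4:45 am-9:00 am.
7:15 am-9:45 am overlaps B on 7:15 am-9:00 am.

7:15 am-9:00 am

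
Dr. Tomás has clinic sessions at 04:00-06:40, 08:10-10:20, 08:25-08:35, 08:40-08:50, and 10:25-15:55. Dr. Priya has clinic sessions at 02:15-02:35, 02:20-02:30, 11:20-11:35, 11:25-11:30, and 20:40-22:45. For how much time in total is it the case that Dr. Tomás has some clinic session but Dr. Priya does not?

A, merged: 04:00–06:40, 08:10–10:20, 10:25–15:55.
B, merged: 02:15–02:35, 11:20–11:35, 20:40–22:45.
A \ B = 04:00–06:40, 08:10–10:20, 10:25–11:20, 11:35–15:55.
Total: 2 h 40 min + 2 h 10 min + 55 min + 4 h 20 min = 10 h 5 min.

10 h 5 min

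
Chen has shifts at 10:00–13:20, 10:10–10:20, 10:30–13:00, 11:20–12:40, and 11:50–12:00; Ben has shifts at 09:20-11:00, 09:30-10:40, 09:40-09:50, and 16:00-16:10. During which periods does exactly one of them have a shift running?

09:20–10:00, 11:00–13:20, 16:00–16:10

Merge the first list: 10:00–13:20.
Merge the second list: 09:20–11:00, 16:00–16:10.
Only in the first: 11:00–13:20.
Only in the second: 09:20–10:00, 16:00–16:10.
Together these are the periods covered by exactly one.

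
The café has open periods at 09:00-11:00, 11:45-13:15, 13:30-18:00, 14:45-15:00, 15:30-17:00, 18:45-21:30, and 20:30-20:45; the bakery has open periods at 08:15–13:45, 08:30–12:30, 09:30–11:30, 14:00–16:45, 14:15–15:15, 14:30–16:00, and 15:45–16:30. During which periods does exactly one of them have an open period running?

08:15–09:00, 11:00–11:45, 13:15–13:30, 13:45–14:00, 16:45–18:00, 18:45–21:30

A, merged: 09:00–11:00, 11:45–13:15, 13:30–18:00, 18:45–21:30.
B, merged: 08:15–13:45, 14:00–16:45.
A \ B = 13:45–14:00, 16:45–18:00, 18:45–21:30.
B \ A = 08:15–09:00, 11:00–11:45, 13:15–13:30.
Union of the two gives the symmetric difference.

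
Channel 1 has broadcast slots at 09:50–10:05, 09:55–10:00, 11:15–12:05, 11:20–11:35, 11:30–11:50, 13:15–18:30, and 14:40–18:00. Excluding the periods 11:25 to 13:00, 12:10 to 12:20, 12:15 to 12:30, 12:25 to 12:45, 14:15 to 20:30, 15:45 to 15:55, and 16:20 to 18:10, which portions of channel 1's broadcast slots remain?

Merge the first list: 09:50-10:05, 11:15-12:05, 13:15-18:30.
Merge the second list: 11:25-13:00, 14:15-20:30.
09:50-10:05 is untouched.
11:15-12:05 with B removed leaves 11:15-11:25.
13:15-18:30 with B removed leaves 13:15-14:15.

09:50-10:05, 11:15-11:25, 13:15-14:15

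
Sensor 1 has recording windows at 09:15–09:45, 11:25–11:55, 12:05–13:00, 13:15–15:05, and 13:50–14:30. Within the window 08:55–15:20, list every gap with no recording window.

The merged coverage is 09:15-09:45, 11:25-11:55, 12:05-13:00, 13:15-15:05.
Uncovered inside 08:55-15:20: 08:55-09:15, 09:45-11:25, 11:55-12:05, 13:00-13:15, 15:05-15:20.

08:55-09:15, 09:45-11:25, 11:55-12:05, 13:00-13:15, 15:05-15:20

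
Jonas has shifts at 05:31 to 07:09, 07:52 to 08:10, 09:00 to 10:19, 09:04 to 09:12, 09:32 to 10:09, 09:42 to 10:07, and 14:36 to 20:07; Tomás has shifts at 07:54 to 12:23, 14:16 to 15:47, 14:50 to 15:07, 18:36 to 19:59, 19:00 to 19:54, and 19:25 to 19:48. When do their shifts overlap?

First set merges to 05:31–07:09, 07:52–08:10, 09:00–10:19, 14:36–20:07.
Second set merges to 07:54–12:23, 14:16–15:47, 18:36–19:59.
05:31–07:09: no overlap with the second set.
07:52–08:10 meets the second set on 07:54–08:10.
09:00–10:19 meets the second set on 09:00–10:19.
14:36–20:07 meets the second set on 14:36–15:47, 18:36–19:59.

07:54–08:10, 09:00–10:19, 14:36–15:47, 18:36–19:59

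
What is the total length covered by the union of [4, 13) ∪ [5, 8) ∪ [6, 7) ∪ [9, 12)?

9

Merged: [4, 13).
Length: 9.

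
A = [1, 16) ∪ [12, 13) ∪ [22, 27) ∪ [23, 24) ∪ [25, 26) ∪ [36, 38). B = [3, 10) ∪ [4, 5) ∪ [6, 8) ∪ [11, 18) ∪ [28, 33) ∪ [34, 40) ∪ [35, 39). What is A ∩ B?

Merge the first list: [1, 16), [22, 27), [36, 38).
Merge the second list: [3, 10), [11, 18), [28, 33), [34, 40).
[1, 16) ∩ B → [3, 10), [11, 16).
[22, 27) meets no B interval.
[36, 38) ∩ B → [36, 38).

[3, 10) ∪ [11, 16) ∪ [36, 38)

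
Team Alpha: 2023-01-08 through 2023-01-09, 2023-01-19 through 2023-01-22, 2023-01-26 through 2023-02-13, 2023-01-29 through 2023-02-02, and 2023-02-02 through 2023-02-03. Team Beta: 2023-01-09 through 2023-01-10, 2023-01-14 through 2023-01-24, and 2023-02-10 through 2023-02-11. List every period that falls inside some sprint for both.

First set merges to 2023-01-08 through 2023-01-09, 2023-01-19 through 2023-01-22, 2023-01-26 through 2023-02-13.
2023-01-08 through 2023-01-09 meets the second set on 2023-01-09 through 2023-01-09.
2023-01-19 through 2023-01-22 meets the second set on 2023-01-19 through 2023-01-22.
2023-01-26 through 2023-02-13 meets the second set on 2023-02-10 through 2023-02-11.

2023-01-09 through 2023-01-09, 2023-01-19 through 2023-01-22, 2023-02-10 through 2023-02-11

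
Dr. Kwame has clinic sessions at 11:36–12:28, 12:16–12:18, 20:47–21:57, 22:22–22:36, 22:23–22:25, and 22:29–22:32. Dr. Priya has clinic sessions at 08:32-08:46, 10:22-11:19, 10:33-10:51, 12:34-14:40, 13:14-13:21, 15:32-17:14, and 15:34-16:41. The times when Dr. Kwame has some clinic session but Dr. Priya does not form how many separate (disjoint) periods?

Merge the first list: 11:36–12:28, 20:47–21:57, 22:22–22:36.
Merge the second list: 08:32–08:46, 10:22–11:19, 12:34–14:40, 15:32–17:14.
A \ B = 11:36–12:28, 20:47–21:57, 22:22–22:36.
That is 3 disjoint pieces.

3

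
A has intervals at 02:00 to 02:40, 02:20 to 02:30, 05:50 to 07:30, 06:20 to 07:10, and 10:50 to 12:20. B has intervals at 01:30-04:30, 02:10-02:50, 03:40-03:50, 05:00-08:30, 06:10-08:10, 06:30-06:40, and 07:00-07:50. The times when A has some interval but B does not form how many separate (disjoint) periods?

First set merges to 02:00–02:40, 05:50–07:30, 10:50–12:20.
Second set merges to 01:30–04:30, 05:00–08:30.
A \ B = 10:50–12:20.
That is 1 disjoint piece.

1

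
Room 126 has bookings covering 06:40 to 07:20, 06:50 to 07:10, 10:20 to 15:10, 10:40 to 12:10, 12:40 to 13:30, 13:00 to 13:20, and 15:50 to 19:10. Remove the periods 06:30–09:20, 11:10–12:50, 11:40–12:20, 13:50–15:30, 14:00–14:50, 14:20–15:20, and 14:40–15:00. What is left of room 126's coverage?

10:20-11:10, 12:50-13:50, 15:50-19:10

A, merged: 06:40-07:20, 10:20-15:10, 15:50-19:10.
B, merged: 06:30-09:20, 11:10-12:50, 13:50-15:30.
06:40-07:20: entirely removed.
10:20-15:10 \ B = 10:20-11:10, 12:50-13:50.
15:50-19:10: nothing removed.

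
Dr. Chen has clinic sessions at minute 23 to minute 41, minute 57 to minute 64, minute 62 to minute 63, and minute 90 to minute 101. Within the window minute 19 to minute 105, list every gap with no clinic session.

minute 19 to minute 23, minute 41 to minute 57, minute 64 to minute 90, minute 101 to minute 105

After merging, the occupied span is minute 23 to minute 41, minute 57 to minute 64, minute 90 to minute 101.
Uncovered inside minute 19 to minute 105: minute 19 to minute 23, minute 41 to minute 57, minute 64 to minute 90, minute 101 to minute 105.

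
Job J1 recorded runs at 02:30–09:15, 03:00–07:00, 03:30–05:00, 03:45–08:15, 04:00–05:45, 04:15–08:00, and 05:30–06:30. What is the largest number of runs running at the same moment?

Sweep endpoints in order; track running count of active intervals.
Peak of 6 reached at 04:15.

6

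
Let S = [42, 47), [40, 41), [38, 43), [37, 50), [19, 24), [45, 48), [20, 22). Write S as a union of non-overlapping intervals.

Sort by start: [19, 24), [20, 22), [37, 50), [38, 43), [40, 41), [42, 47), [45, 48).
[20, 22) overlaps/touches [19, 24) → extend to [19, 24).
[37, 50) is disjoint → start new block.
[38, 43) overlaps/touches [37, 50) → extend to [37, 50).
[40, 41) overlaps/touches [37, 50) → extend to [37, 50).
[42, 47) overlaps/touches [37, 50) → extend to [37, 50).
[45, 48) overlaps/touches [37, 50) → extend to [37, 50).

[19, 24) ∪ [37, 50)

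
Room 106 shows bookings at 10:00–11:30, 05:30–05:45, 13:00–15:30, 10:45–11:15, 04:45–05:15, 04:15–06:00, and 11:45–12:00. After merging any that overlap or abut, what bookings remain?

04:15-06:00, 10:00-11:30, 11:45-12:00, 13:00-15:30

Sort by start: 04:15-06:00, 04:45-05:15, 05:30-05:45, 10:00-11:30, 10:45-11:15, 11:45-12:00, 13:00-15:30.
04:45-05:15 overlaps/touches 04:15-06:00 → extend to 04:15-06:00.
05:30-05:45 overlaps/touches 04:15-06:00 → extend to 04:15-06:00.
10:00-11:30 is disjoint → start new block.
10:45-11:15 overlaps/touches 10:00-11:30 → extend to 10:00-11:30.
11:45-12:00 is disjoint → start new block.
13:00-15:30 is disjoint → start new block.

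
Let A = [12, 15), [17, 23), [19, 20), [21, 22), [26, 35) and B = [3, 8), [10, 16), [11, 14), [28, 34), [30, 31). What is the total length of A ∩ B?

First set merges to [12, 15), [17, 23), [26, 35).
Second set merges to [3, 8), [10, 16), [28, 34).
A ∩ B = [12, 15), [28, 34).
Total: 3 + 6 = 9.

9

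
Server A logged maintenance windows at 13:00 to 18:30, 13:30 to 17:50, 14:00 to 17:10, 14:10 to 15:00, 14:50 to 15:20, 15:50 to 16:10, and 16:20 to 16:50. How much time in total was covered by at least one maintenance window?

Merged: 13:00-18:30.
Length: 5 h 30 min.

5 h 30 min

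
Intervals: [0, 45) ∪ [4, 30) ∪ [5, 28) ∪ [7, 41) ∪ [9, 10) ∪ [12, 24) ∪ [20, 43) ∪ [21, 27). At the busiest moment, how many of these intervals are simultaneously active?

Sweep endpoints in order; track running count of active intervals.
Peak of 7 reached at 21.

7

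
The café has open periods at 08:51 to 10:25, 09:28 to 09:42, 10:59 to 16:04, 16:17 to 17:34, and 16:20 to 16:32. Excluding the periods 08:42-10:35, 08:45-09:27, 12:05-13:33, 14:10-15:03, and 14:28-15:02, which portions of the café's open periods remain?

Merge the first list: 08:51-10:25, 10:59-16:04, 16:17-17:34.
Merge the second list: 08:42-10:35, 12:05-13:33, 14:10-15:03.
08:51-10:25: fully covered by B → removed.
10:59-16:04 minus B → 10:59-12:05, 13:33-14:10, 15:03-16:04.
16:17-17:34: no B overlap → unchanged.

10:59-12:05, 13:33-14:10, 15:03-16:04, 16:17-17:34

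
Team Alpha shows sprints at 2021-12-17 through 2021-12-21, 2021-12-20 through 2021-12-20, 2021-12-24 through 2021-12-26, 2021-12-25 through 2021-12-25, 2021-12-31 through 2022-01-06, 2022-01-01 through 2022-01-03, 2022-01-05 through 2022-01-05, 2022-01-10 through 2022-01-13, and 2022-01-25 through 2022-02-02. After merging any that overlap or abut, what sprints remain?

2021-12-20 through 2021-12-20 overlaps/touches 2021-12-17 through 2021-12-21 → extend to 2021-12-17 through 2021-12-21.
2021-12-24 through 2021-12-26 is disjoint → start new block.
2021-12-25 through 2021-12-25 overlaps/touches 2021-12-24 through 2021-12-26 → extend to 2021-12-24 through 2021-12-26.
2021-12-31 through 2022-01-06 is disjoint → start new block.
2022-01-01 through 2022-01-03 overlaps/touches 2021-12-31 through 2022-01-06 → extend to 2021-12-31 through 2022-01-06.
2022-01-05 through 2022-01-05 overlaps/touches 2021-12-31 through 2022-01-06 → extend to 2021-12-31 through 2022-01-06.
2022-01-10 through 2022-01-13 is disjoint → start new block.
2022-01-25 through 2022-02-02 is disjoint → start new block.

2021-12-17 through 2021-12-21, 2021-12-24 through 2021-12-26, 2021-12-31 through 2022-01-06, 2022-01-10 through 2022-01-13, 2022-01-25 through 2022-02-02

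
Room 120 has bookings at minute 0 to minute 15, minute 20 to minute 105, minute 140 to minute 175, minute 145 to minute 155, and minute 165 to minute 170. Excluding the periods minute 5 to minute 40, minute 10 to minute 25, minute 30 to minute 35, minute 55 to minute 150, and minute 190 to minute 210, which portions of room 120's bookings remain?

A, merged: minute 0 to minute 15, minute 20 to minute 105, minute 140 to minute 175.
B, merged: minute 5 to minute 40, minute 55 to minute 150, minute 190 to minute 210.
minute 0 to minute 15 \ B = minute 0 to minute 5.
minute 20 to minute 105 \ B = minute 40 to minute 55.
minute 140 to minute 175 \ B = minute 150 to minute 175.

minute 0 to minute 5, minute 40 to minute 55, minute 150 to minute 175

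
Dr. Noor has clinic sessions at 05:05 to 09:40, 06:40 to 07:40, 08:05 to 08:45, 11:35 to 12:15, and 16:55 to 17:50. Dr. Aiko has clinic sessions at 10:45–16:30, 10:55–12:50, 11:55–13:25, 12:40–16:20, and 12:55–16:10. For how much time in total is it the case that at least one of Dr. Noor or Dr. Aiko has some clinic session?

11 h 15 min

Merge the first list: 05:05–09:40, 11:35–12:15, 16:55–17:50.
Merge the second list: 10:45–16:30.
A ∪ B = 05:05–09:40, 10:45–16:30, 16:55–17:50.
Total: 4 h 35 min + 5 h 45 min + 55 min = 11 h 15 min.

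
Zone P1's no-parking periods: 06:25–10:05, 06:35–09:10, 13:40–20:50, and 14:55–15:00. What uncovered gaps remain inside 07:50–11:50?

10:05–11:50

The merged coverage is 06:25–10:05, 13:40–20:50.
Gaps within 07:50–11:50: 10:05–11:50.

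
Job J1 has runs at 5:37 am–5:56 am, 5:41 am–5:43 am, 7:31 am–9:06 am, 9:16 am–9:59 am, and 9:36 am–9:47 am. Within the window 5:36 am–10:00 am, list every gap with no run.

The merged coverage is 5:37 am–5:56 am, 7:31 am–9:06 am, 9:16 am–9:59 am.
Gaps within 5:36 am–10:00 am: 5:36 am–5:37 am, 5:56 am–7:31 am, 9:06 am–9:16 am, 9:59 am–10:00 am.

5:36 am–5:37 am, 5:56 am–7:31 am, 9:06 am–9:16 am, 9:59 am–10:00 am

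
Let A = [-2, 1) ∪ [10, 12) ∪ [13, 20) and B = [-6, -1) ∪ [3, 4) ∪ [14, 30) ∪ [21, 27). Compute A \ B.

[-1, 1) ∪ [10, 12) ∪ [13, 14)

Merge the second list: [-6, -1), [3, 4), [14, 30).
[-2, 1) minus B → [-1, 1).
[10, 12): no B overlap → unchanged.
[13, 20) minus B → [13, 14).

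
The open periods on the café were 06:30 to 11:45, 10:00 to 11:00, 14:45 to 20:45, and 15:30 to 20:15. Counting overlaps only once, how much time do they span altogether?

11 h 15 min

Merged: 06:30-11:45, 14:45-20:45.
Lengths: 5 h 15 min + 6 h = 11 h 15 min.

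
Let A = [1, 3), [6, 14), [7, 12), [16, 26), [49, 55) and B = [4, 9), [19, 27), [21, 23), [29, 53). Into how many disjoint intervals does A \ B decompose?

4

Merge the first list: [1, 3), [6, 14), [16, 26), [49, 55).
Merge the second list: [4, 9), [19, 27), [29, 53).
A \ B = [1, 3), [9, 14), [16, 19), [53, 55).
That is 4 disjoint pieces.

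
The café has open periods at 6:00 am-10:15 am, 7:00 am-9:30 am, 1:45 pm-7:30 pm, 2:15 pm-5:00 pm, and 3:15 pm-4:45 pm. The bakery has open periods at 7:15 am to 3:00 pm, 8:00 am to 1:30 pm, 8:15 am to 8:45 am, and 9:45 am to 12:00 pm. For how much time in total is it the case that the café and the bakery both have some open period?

4 h 15 min

First set merges to 6:00 am–10:15 am, 1:45 pm–7:30 pm.
Second set merges to 7:15 am–3:00 pm.
A ∩ B = 7:15 am–10:15 am, 1:45 pm–3:00 pm.
Total: 3 h + 1 h 15 min = 4 h 15 min.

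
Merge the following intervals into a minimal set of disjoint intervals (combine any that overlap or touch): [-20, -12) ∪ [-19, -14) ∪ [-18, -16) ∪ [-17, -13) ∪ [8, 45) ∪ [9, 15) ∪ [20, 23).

[-20, -12) ∪ [8, 45)

[-19, -14) overlaps/touches [-20, -12) → extend to [-20, -12).
[-18, -16) overlaps/touches [-20, -12) → extend to [-20, -12).
[-17, -13) overlaps/touches [-20, -12) → extend to [-20, -12).
[8, 45) is disjoint → start new block.
[9, 15) overlaps/touches [8, 45) → extend to [8, 45).
[20, 23) overlaps/touches [8, 45) → extend to [8, 45).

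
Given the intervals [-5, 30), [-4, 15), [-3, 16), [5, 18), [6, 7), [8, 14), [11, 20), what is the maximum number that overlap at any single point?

6

Walk the sorted start/end points keeping a running depth.
The depth first hits 6 at 11.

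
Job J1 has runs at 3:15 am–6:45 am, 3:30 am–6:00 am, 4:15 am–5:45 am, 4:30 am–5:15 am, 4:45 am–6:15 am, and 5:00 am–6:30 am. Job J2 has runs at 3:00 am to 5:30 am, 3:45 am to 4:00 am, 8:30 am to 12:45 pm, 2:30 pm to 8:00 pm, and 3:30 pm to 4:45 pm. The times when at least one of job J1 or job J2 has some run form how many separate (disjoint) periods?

First set merges to 3:15 am–6:45 am.
Second set merges to 3:00 am–5:30 am, 8:30 am–12:45 pm, 2:30 pm–8:00 pm.
A ∪ B = 3:00 am–6:45 am, 8:30 am–12:45 pm, 2:30 pm–8:00 pm.
That is 3 disjoint pieces.

3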